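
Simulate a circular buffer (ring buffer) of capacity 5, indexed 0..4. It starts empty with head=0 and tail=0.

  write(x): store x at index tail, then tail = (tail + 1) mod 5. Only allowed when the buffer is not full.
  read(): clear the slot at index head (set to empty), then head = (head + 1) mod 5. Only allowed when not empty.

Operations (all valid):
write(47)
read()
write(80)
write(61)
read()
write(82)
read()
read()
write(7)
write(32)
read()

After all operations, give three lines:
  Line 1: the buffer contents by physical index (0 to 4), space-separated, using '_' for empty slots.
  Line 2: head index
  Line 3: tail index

Answer: 32 _ _ _ _
0
1

Derivation:
write(47): buf=[47 _ _ _ _], head=0, tail=1, size=1
read(): buf=[_ _ _ _ _], head=1, tail=1, size=0
write(80): buf=[_ 80 _ _ _], head=1, tail=2, size=1
write(61): buf=[_ 80 61 _ _], head=1, tail=3, size=2
read(): buf=[_ _ 61 _ _], head=2, tail=3, size=1
write(82): buf=[_ _ 61 82 _], head=2, tail=4, size=2
read(): buf=[_ _ _ 82 _], head=3, tail=4, size=1
read(): buf=[_ _ _ _ _], head=4, tail=4, size=0
write(7): buf=[_ _ _ _ 7], head=4, tail=0, size=1
write(32): buf=[32 _ _ _ 7], head=4, tail=1, size=2
read(): buf=[32 _ _ _ _], head=0, tail=1, size=1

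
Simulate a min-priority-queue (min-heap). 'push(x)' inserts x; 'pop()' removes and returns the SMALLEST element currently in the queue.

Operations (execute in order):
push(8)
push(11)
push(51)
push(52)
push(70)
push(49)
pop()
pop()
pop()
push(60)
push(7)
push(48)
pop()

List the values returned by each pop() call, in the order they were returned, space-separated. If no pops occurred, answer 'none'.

Answer: 8 11 49 7

Derivation:
push(8): heap contents = [8]
push(11): heap contents = [8, 11]
push(51): heap contents = [8, 11, 51]
push(52): heap contents = [8, 11, 51, 52]
push(70): heap contents = [8, 11, 51, 52, 70]
push(49): heap contents = [8, 11, 49, 51, 52, 70]
pop() → 8: heap contents = [11, 49, 51, 52, 70]
pop() → 11: heap contents = [49, 51, 52, 70]
pop() → 49: heap contents = [51, 52, 70]
push(60): heap contents = [51, 52, 60, 70]
push(7): heap contents = [7, 51, 52, 60, 70]
push(48): heap contents = [7, 48, 51, 52, 60, 70]
pop() → 7: heap contents = [48, 51, 52, 60, 70]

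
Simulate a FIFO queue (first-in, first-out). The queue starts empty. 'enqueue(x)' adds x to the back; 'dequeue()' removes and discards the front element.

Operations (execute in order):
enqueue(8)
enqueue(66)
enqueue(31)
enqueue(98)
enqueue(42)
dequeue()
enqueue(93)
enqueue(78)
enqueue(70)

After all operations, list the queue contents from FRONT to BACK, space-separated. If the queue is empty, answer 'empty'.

enqueue(8): [8]
enqueue(66): [8, 66]
enqueue(31): [8, 66, 31]
enqueue(98): [8, 66, 31, 98]
enqueue(42): [8, 66, 31, 98, 42]
dequeue(): [66, 31, 98, 42]
enqueue(93): [66, 31, 98, 42, 93]
enqueue(78): [66, 31, 98, 42, 93, 78]
enqueue(70): [66, 31, 98, 42, 93, 78, 70]

Answer: 66 31 98 42 93 78 70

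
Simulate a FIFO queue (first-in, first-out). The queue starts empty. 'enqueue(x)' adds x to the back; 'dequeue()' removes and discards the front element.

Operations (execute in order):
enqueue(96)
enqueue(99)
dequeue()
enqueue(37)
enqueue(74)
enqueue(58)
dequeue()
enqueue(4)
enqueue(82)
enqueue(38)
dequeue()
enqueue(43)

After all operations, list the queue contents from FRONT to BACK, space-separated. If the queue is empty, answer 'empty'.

Answer: 74 58 4 82 38 43

Derivation:
enqueue(96): [96]
enqueue(99): [96, 99]
dequeue(): [99]
enqueue(37): [99, 37]
enqueue(74): [99, 37, 74]
enqueue(58): [99, 37, 74, 58]
dequeue(): [37, 74, 58]
enqueue(4): [37, 74, 58, 4]
enqueue(82): [37, 74, 58, 4, 82]
enqueue(38): [37, 74, 58, 4, 82, 38]
dequeue(): [74, 58, 4, 82, 38]
enqueue(43): [74, 58, 4, 82, 38, 43]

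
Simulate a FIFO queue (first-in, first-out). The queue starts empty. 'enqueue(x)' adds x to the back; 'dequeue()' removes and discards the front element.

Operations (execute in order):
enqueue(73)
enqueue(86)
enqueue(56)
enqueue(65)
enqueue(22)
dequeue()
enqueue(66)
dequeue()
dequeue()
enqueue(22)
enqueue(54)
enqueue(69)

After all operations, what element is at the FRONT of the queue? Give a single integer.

Answer: 65

Derivation:
enqueue(73): queue = [73]
enqueue(86): queue = [73, 86]
enqueue(56): queue = [73, 86, 56]
enqueue(65): queue = [73, 86, 56, 65]
enqueue(22): queue = [73, 86, 56, 65, 22]
dequeue(): queue = [86, 56, 65, 22]
enqueue(66): queue = [86, 56, 65, 22, 66]
dequeue(): queue = [56, 65, 22, 66]
dequeue(): queue = [65, 22, 66]
enqueue(22): queue = [65, 22, 66, 22]
enqueue(54): queue = [65, 22, 66, 22, 54]
enqueue(69): queue = [65, 22, 66, 22, 54, 69]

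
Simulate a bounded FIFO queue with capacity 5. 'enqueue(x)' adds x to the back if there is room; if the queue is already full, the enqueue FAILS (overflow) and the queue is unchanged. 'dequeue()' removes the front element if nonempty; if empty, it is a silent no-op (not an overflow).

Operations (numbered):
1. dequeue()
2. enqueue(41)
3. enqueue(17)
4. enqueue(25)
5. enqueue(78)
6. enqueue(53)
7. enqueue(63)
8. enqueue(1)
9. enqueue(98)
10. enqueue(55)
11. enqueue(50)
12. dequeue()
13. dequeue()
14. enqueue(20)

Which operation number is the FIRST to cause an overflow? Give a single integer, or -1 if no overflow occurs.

Answer: 7

Derivation:
1. dequeue(): empty, no-op, size=0
2. enqueue(41): size=1
3. enqueue(17): size=2
4. enqueue(25): size=3
5. enqueue(78): size=4
6. enqueue(53): size=5
7. enqueue(63): size=5=cap → OVERFLOW (fail)
8. enqueue(1): size=5=cap → OVERFLOW (fail)
9. enqueue(98): size=5=cap → OVERFLOW (fail)
10. enqueue(55): size=5=cap → OVERFLOW (fail)
11. enqueue(50): size=5=cap → OVERFLOW (fail)
12. dequeue(): size=4
13. dequeue(): size=3
14. enqueue(20): size=4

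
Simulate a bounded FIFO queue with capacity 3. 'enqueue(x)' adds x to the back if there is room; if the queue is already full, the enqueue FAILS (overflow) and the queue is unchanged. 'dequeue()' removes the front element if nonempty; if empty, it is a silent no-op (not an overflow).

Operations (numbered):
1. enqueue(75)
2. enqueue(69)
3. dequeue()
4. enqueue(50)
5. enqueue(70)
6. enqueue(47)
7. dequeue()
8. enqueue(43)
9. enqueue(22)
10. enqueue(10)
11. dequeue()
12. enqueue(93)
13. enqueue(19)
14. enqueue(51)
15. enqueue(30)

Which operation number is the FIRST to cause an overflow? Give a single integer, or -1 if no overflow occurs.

Answer: 6

Derivation:
1. enqueue(75): size=1
2. enqueue(69): size=2
3. dequeue(): size=1
4. enqueue(50): size=2
5. enqueue(70): size=3
6. enqueue(47): size=3=cap → OVERFLOW (fail)
7. dequeue(): size=2
8. enqueue(43): size=3
9. enqueue(22): size=3=cap → OVERFLOW (fail)
10. enqueue(10): size=3=cap → OVERFLOW (fail)
11. dequeue(): size=2
12. enqueue(93): size=3
13. enqueue(19): size=3=cap → OVERFLOW (fail)
14. enqueue(51): size=3=cap → OVERFLOW (fail)
15. enqueue(30): size=3=cap → OVERFLOW (fail)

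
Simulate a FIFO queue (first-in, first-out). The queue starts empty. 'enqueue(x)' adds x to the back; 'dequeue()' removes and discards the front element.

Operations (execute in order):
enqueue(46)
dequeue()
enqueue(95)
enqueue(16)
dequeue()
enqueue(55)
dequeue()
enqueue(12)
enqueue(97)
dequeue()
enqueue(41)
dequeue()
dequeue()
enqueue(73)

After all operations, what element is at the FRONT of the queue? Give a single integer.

Answer: 41

Derivation:
enqueue(46): queue = [46]
dequeue(): queue = []
enqueue(95): queue = [95]
enqueue(16): queue = [95, 16]
dequeue(): queue = [16]
enqueue(55): queue = [16, 55]
dequeue(): queue = [55]
enqueue(12): queue = [55, 12]
enqueue(97): queue = [55, 12, 97]
dequeue(): queue = [12, 97]
enqueue(41): queue = [12, 97, 41]
dequeue(): queue = [97, 41]
dequeue(): queue = [41]
enqueue(73): queue = [41, 73]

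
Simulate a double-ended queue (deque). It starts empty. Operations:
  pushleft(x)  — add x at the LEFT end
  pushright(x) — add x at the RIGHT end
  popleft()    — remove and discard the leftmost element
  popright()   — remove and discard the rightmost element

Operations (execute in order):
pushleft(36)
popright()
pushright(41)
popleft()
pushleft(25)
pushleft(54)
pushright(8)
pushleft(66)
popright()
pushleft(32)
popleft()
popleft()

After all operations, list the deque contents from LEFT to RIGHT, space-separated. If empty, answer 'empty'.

Answer: 54 25

Derivation:
pushleft(36): [36]
popright(): []
pushright(41): [41]
popleft(): []
pushleft(25): [25]
pushleft(54): [54, 25]
pushright(8): [54, 25, 8]
pushleft(66): [66, 54, 25, 8]
popright(): [66, 54, 25]
pushleft(32): [32, 66, 54, 25]
popleft(): [66, 54, 25]
popleft(): [54, 25]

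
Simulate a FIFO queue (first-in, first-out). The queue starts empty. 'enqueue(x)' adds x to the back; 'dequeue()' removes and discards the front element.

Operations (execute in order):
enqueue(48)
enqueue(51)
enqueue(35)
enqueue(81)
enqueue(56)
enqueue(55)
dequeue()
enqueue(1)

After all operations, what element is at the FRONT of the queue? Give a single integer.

enqueue(48): queue = [48]
enqueue(51): queue = [48, 51]
enqueue(35): queue = [48, 51, 35]
enqueue(81): queue = [48, 51, 35, 81]
enqueue(56): queue = [48, 51, 35, 81, 56]
enqueue(55): queue = [48, 51, 35, 81, 56, 55]
dequeue(): queue = [51, 35, 81, 56, 55]
enqueue(1): queue = [51, 35, 81, 56, 55, 1]

Answer: 51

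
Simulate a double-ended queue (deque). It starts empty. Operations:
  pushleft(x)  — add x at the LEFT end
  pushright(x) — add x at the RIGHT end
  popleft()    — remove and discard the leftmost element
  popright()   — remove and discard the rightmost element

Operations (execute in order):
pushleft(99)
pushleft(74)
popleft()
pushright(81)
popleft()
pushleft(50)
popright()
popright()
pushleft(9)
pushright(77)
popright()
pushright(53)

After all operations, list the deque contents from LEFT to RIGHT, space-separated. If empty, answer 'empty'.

Answer: 9 53

Derivation:
pushleft(99): [99]
pushleft(74): [74, 99]
popleft(): [99]
pushright(81): [99, 81]
popleft(): [81]
pushleft(50): [50, 81]
popright(): [50]
popright(): []
pushleft(9): [9]
pushright(77): [9, 77]
popright(): [9]
pushright(53): [9, 53]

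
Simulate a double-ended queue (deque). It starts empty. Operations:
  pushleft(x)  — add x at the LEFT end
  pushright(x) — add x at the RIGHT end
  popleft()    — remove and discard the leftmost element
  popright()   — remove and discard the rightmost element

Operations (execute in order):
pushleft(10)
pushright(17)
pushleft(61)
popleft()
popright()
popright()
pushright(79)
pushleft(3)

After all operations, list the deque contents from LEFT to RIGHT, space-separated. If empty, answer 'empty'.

Answer: 3 79

Derivation:
pushleft(10): [10]
pushright(17): [10, 17]
pushleft(61): [61, 10, 17]
popleft(): [10, 17]
popright(): [10]
popright(): []
pushright(79): [79]
pushleft(3): [3, 79]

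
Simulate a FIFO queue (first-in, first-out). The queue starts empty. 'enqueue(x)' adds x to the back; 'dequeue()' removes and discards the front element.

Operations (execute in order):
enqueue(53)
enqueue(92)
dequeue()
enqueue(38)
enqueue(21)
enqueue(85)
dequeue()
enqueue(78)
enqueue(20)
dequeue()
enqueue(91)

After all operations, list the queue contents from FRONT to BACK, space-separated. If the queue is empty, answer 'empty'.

Answer: 21 85 78 20 91

Derivation:
enqueue(53): [53]
enqueue(92): [53, 92]
dequeue(): [92]
enqueue(38): [92, 38]
enqueue(21): [92, 38, 21]
enqueue(85): [92, 38, 21, 85]
dequeue(): [38, 21, 85]
enqueue(78): [38, 21, 85, 78]
enqueue(20): [38, 21, 85, 78, 20]
dequeue(): [21, 85, 78, 20]
enqueue(91): [21, 85, 78, 20, 91]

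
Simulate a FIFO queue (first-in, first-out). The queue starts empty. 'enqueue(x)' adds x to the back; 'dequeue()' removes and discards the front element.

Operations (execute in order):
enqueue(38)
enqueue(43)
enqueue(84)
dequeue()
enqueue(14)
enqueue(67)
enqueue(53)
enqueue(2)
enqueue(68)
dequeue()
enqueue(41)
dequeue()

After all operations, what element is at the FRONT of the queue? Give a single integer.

enqueue(38): queue = [38]
enqueue(43): queue = [38, 43]
enqueue(84): queue = [38, 43, 84]
dequeue(): queue = [43, 84]
enqueue(14): queue = [43, 84, 14]
enqueue(67): queue = [43, 84, 14, 67]
enqueue(53): queue = [43, 84, 14, 67, 53]
enqueue(2): queue = [43, 84, 14, 67, 53, 2]
enqueue(68): queue = [43, 84, 14, 67, 53, 2, 68]
dequeue(): queue = [84, 14, 67, 53, 2, 68]
enqueue(41): queue = [84, 14, 67, 53, 2, 68, 41]
dequeue(): queue = [14, 67, 53, 2, 68, 41]

Answer: 14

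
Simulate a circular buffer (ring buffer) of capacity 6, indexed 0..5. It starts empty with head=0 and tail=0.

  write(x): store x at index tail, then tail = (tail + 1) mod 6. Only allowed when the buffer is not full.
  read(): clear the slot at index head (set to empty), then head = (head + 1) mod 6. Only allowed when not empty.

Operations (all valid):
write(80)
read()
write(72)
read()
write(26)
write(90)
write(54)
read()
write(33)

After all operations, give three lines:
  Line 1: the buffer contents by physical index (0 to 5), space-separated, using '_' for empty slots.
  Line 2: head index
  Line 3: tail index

Answer: _ _ _ 90 54 33
3
0

Derivation:
write(80): buf=[80 _ _ _ _ _], head=0, tail=1, size=1
read(): buf=[_ _ _ _ _ _], head=1, tail=1, size=0
write(72): buf=[_ 72 _ _ _ _], head=1, tail=2, size=1
read(): buf=[_ _ _ _ _ _], head=2, tail=2, size=0
write(26): buf=[_ _ 26 _ _ _], head=2, tail=3, size=1
write(90): buf=[_ _ 26 90 _ _], head=2, tail=4, size=2
write(54): buf=[_ _ 26 90 54 _], head=2, tail=5, size=3
read(): buf=[_ _ _ 90 54 _], head=3, tail=5, size=2
write(33): buf=[_ _ _ 90 54 33], head=3, tail=0, size=3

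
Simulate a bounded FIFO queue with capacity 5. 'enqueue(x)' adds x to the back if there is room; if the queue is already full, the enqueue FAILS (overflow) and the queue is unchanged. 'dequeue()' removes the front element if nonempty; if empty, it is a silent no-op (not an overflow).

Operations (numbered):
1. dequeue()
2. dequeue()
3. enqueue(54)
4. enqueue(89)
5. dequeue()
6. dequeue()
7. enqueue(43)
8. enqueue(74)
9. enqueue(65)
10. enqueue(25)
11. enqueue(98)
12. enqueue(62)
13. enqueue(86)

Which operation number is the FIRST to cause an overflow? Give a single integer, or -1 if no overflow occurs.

1. dequeue(): empty, no-op, size=0
2. dequeue(): empty, no-op, size=0
3. enqueue(54): size=1
4. enqueue(89): size=2
5. dequeue(): size=1
6. dequeue(): size=0
7. enqueue(43): size=1
8. enqueue(74): size=2
9. enqueue(65): size=3
10. enqueue(25): size=4
11. enqueue(98): size=5
12. enqueue(62): size=5=cap → OVERFLOW (fail)
13. enqueue(86): size=5=cap → OVERFLOW (fail)

Answer: 12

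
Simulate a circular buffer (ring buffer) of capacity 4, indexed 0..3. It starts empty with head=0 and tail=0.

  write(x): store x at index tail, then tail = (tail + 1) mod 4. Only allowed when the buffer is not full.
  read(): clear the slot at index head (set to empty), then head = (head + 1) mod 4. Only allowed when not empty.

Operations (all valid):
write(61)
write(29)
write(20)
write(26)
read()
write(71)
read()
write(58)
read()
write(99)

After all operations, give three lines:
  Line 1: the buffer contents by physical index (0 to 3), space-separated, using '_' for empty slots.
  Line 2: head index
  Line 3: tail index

Answer: 71 58 99 26
3
3

Derivation:
write(61): buf=[61 _ _ _], head=0, tail=1, size=1
write(29): buf=[61 29 _ _], head=0, tail=2, size=2
write(20): buf=[61 29 20 _], head=0, tail=3, size=3
write(26): buf=[61 29 20 26], head=0, tail=0, size=4
read(): buf=[_ 29 20 26], head=1, tail=0, size=3
write(71): buf=[71 29 20 26], head=1, tail=1, size=4
read(): buf=[71 _ 20 26], head=2, tail=1, size=3
write(58): buf=[71 58 20 26], head=2, tail=2, size=4
read(): buf=[71 58 _ 26], head=3, tail=2, size=3
write(99): buf=[71 58 99 26], head=3, tail=3, size=4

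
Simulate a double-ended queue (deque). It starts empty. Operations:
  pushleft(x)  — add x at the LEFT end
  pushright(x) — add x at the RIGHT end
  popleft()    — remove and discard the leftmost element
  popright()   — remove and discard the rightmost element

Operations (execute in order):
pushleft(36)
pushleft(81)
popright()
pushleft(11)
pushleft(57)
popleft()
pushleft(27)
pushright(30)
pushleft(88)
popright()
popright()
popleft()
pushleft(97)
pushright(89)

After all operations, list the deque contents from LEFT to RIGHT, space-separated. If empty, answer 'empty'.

pushleft(36): [36]
pushleft(81): [81, 36]
popright(): [81]
pushleft(11): [11, 81]
pushleft(57): [57, 11, 81]
popleft(): [11, 81]
pushleft(27): [27, 11, 81]
pushright(30): [27, 11, 81, 30]
pushleft(88): [88, 27, 11, 81, 30]
popright(): [88, 27, 11, 81]
popright(): [88, 27, 11]
popleft(): [27, 11]
pushleft(97): [97, 27, 11]
pushright(89): [97, 27, 11, 89]

Answer: 97 27 11 89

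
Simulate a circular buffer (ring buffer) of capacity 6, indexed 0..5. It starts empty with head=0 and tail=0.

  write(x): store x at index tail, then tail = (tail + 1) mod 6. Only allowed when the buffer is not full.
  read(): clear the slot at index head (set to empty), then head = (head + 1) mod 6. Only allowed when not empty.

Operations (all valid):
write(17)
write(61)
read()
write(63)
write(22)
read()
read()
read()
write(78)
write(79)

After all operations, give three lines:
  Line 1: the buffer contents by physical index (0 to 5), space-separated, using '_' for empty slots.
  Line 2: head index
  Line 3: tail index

Answer: _ _ _ _ 78 79
4
0

Derivation:
write(17): buf=[17 _ _ _ _ _], head=0, tail=1, size=1
write(61): buf=[17 61 _ _ _ _], head=0, tail=2, size=2
read(): buf=[_ 61 _ _ _ _], head=1, tail=2, size=1
write(63): buf=[_ 61 63 _ _ _], head=1, tail=3, size=2
write(22): buf=[_ 61 63 22 _ _], head=1, tail=4, size=3
read(): buf=[_ _ 63 22 _ _], head=2, tail=4, size=2
read(): buf=[_ _ _ 22 _ _], head=3, tail=4, size=1
read(): buf=[_ _ _ _ _ _], head=4, tail=4, size=0
write(78): buf=[_ _ _ _ 78 _], head=4, tail=5, size=1
write(79): buf=[_ _ _ _ 78 79], head=4, tail=0, size=2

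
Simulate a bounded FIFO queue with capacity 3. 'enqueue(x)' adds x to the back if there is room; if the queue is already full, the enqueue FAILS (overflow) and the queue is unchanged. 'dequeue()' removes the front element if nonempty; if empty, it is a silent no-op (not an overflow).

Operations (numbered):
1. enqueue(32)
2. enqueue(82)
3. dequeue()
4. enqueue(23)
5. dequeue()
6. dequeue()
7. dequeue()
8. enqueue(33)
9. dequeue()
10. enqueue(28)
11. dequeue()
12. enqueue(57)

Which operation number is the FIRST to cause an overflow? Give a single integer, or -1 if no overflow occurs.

Answer: -1

Derivation:
1. enqueue(32): size=1
2. enqueue(82): size=2
3. dequeue(): size=1
4. enqueue(23): size=2
5. dequeue(): size=1
6. dequeue(): size=0
7. dequeue(): empty, no-op, size=0
8. enqueue(33): size=1
9. dequeue(): size=0
10. enqueue(28): size=1
11. dequeue(): size=0
12. enqueue(57): size=1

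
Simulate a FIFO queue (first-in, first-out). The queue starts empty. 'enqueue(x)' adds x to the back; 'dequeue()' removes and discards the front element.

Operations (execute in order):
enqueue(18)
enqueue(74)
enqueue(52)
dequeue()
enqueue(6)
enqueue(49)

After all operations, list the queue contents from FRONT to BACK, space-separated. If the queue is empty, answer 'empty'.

Answer: 74 52 6 49

Derivation:
enqueue(18): [18]
enqueue(74): [18, 74]
enqueue(52): [18, 74, 52]
dequeue(): [74, 52]
enqueue(6): [74, 52, 6]
enqueue(49): [74, 52, 6, 49]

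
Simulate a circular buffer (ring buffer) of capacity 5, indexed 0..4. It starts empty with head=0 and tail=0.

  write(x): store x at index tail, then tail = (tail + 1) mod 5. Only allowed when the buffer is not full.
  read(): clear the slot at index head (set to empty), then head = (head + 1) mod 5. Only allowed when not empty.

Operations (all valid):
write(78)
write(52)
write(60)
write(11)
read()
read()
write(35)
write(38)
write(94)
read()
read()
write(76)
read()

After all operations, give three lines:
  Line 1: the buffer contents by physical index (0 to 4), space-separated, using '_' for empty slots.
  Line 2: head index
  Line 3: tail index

write(78): buf=[78 _ _ _ _], head=0, tail=1, size=1
write(52): buf=[78 52 _ _ _], head=0, tail=2, size=2
write(60): buf=[78 52 60 _ _], head=0, tail=3, size=3
write(11): buf=[78 52 60 11 _], head=0, tail=4, size=4
read(): buf=[_ 52 60 11 _], head=1, tail=4, size=3
read(): buf=[_ _ 60 11 _], head=2, tail=4, size=2
write(35): buf=[_ _ 60 11 35], head=2, tail=0, size=3
write(38): buf=[38 _ 60 11 35], head=2, tail=1, size=4
write(94): buf=[38 94 60 11 35], head=2, tail=2, size=5
read(): buf=[38 94 _ 11 35], head=3, tail=2, size=4
read(): buf=[38 94 _ _ 35], head=4, tail=2, size=3
write(76): buf=[38 94 76 _ 35], head=4, tail=3, size=4
read(): buf=[38 94 76 _ _], head=0, tail=3, size=3

Answer: 38 94 76 _ _
0
3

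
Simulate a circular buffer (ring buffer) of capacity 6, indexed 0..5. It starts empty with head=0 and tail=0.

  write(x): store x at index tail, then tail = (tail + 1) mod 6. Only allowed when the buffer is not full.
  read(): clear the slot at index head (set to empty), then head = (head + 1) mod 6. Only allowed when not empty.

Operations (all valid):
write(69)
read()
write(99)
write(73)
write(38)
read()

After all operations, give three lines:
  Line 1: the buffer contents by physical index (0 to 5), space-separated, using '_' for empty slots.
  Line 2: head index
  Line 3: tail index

Answer: _ _ 73 38 _ _
2
4

Derivation:
write(69): buf=[69 _ _ _ _ _], head=0, tail=1, size=1
read(): buf=[_ _ _ _ _ _], head=1, tail=1, size=0
write(99): buf=[_ 99 _ _ _ _], head=1, tail=2, size=1
write(73): buf=[_ 99 73 _ _ _], head=1, tail=3, size=2
write(38): buf=[_ 99 73 38 _ _], head=1, tail=4, size=3
read(): buf=[_ _ 73 38 _ _], head=2, tail=4, size=2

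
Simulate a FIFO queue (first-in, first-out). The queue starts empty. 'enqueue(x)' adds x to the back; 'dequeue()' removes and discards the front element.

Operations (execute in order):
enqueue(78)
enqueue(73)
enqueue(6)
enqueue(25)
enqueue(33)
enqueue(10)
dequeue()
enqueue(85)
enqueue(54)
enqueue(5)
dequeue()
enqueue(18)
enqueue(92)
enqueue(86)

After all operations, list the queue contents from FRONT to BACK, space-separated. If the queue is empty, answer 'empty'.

enqueue(78): [78]
enqueue(73): [78, 73]
enqueue(6): [78, 73, 6]
enqueue(25): [78, 73, 6, 25]
enqueue(33): [78, 73, 6, 25, 33]
enqueue(10): [78, 73, 6, 25, 33, 10]
dequeue(): [73, 6, 25, 33, 10]
enqueue(85): [73, 6, 25, 33, 10, 85]
enqueue(54): [73, 6, 25, 33, 10, 85, 54]
enqueue(5): [73, 6, 25, 33, 10, 85, 54, 5]
dequeue(): [6, 25, 33, 10, 85, 54, 5]
enqueue(18): [6, 25, 33, 10, 85, 54, 5, 18]
enqueue(92): [6, 25, 33, 10, 85, 54, 5, 18, 92]
enqueue(86): [6, 25, 33, 10, 85, 54, 5, 18, 92, 86]

Answer: 6 25 33 10 85 54 5 18 92 86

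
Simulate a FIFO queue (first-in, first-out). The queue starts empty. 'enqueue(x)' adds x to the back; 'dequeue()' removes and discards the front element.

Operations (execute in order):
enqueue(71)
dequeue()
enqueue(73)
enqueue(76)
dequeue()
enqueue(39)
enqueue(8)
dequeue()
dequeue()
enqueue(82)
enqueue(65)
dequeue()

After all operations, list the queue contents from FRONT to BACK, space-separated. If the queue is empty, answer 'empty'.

Answer: 82 65

Derivation:
enqueue(71): [71]
dequeue(): []
enqueue(73): [73]
enqueue(76): [73, 76]
dequeue(): [76]
enqueue(39): [76, 39]
enqueue(8): [76, 39, 8]
dequeue(): [39, 8]
dequeue(): [8]
enqueue(82): [8, 82]
enqueue(65): [8, 82, 65]
dequeue(): [82, 65]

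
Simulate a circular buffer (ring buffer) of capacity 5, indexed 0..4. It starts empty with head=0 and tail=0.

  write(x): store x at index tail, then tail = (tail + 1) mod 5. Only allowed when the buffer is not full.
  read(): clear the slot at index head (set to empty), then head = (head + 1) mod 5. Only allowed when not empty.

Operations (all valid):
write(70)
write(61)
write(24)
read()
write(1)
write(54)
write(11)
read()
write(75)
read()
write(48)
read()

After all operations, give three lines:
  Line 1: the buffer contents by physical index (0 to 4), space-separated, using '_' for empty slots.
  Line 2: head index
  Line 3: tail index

write(70): buf=[70 _ _ _ _], head=0, tail=1, size=1
write(61): buf=[70 61 _ _ _], head=0, tail=2, size=2
write(24): buf=[70 61 24 _ _], head=0, tail=3, size=3
read(): buf=[_ 61 24 _ _], head=1, tail=3, size=2
write(1): buf=[_ 61 24 1 _], head=1, tail=4, size=3
write(54): buf=[_ 61 24 1 54], head=1, tail=0, size=4
write(11): buf=[11 61 24 1 54], head=1, tail=1, size=5
read(): buf=[11 _ 24 1 54], head=2, tail=1, size=4
write(75): buf=[11 75 24 1 54], head=2, tail=2, size=5
read(): buf=[11 75 _ 1 54], head=3, tail=2, size=4
write(48): buf=[11 75 48 1 54], head=3, tail=3, size=5
read(): buf=[11 75 48 _ 54], head=4, tail=3, size=4

Answer: 11 75 48 _ 54
4
3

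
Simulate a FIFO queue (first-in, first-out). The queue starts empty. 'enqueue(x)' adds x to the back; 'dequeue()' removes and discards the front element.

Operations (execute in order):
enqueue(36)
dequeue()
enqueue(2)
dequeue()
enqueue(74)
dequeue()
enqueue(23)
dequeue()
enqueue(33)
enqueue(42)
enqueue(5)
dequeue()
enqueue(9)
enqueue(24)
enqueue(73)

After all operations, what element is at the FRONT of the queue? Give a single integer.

Answer: 42

Derivation:
enqueue(36): queue = [36]
dequeue(): queue = []
enqueue(2): queue = [2]
dequeue(): queue = []
enqueue(74): queue = [74]
dequeue(): queue = []
enqueue(23): queue = [23]
dequeue(): queue = []
enqueue(33): queue = [33]
enqueue(42): queue = [33, 42]
enqueue(5): queue = [33, 42, 5]
dequeue(): queue = [42, 5]
enqueue(9): queue = [42, 5, 9]
enqueue(24): queue = [42, 5, 9, 24]
enqueue(73): queue = [42, 5, 9, 24, 73]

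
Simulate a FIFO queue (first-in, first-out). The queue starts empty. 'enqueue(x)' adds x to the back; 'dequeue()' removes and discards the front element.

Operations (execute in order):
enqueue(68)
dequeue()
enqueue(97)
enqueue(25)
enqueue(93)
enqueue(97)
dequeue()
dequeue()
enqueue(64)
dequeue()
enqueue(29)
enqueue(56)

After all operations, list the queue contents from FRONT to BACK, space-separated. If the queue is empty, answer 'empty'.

enqueue(68): [68]
dequeue(): []
enqueue(97): [97]
enqueue(25): [97, 25]
enqueue(93): [97, 25, 93]
enqueue(97): [97, 25, 93, 97]
dequeue(): [25, 93, 97]
dequeue(): [93, 97]
enqueue(64): [93, 97, 64]
dequeue(): [97, 64]
enqueue(29): [97, 64, 29]
enqueue(56): [97, 64, 29, 56]

Answer: 97 64 29 56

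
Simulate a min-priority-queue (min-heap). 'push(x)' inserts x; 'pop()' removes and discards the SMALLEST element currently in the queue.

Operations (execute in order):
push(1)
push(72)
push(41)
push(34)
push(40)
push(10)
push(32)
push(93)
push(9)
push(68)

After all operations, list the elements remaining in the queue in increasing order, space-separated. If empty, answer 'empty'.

push(1): heap contents = [1]
push(72): heap contents = [1, 72]
push(41): heap contents = [1, 41, 72]
push(34): heap contents = [1, 34, 41, 72]
push(40): heap contents = [1, 34, 40, 41, 72]
push(10): heap contents = [1, 10, 34, 40, 41, 72]
push(32): heap contents = [1, 10, 32, 34, 40, 41, 72]
push(93): heap contents = [1, 10, 32, 34, 40, 41, 72, 93]
push(9): heap contents = [1, 9, 10, 32, 34, 40, 41, 72, 93]
push(68): heap contents = [1, 9, 10, 32, 34, 40, 41, 68, 72, 93]

Answer: 1 9 10 32 34 40 41 68 72 93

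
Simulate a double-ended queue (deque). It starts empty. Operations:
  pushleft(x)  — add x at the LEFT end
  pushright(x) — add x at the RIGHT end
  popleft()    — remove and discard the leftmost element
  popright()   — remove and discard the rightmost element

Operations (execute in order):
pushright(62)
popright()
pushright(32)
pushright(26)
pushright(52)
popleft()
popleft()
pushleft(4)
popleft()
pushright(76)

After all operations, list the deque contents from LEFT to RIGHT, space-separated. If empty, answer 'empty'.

pushright(62): [62]
popright(): []
pushright(32): [32]
pushright(26): [32, 26]
pushright(52): [32, 26, 52]
popleft(): [26, 52]
popleft(): [52]
pushleft(4): [4, 52]
popleft(): [52]
pushright(76): [52, 76]

Answer: 52 76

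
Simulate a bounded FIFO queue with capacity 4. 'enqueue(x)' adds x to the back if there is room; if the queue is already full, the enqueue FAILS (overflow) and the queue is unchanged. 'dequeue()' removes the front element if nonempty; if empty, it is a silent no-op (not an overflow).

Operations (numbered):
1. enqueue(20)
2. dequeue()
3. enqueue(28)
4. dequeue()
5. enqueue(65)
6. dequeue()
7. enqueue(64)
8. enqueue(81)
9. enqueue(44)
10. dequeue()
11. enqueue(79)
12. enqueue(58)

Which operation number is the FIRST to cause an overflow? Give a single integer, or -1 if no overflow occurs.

Answer: -1

Derivation:
1. enqueue(20): size=1
2. dequeue(): size=0
3. enqueue(28): size=1
4. dequeue(): size=0
5. enqueue(65): size=1
6. dequeue(): size=0
7. enqueue(64): size=1
8. enqueue(81): size=2
9. enqueue(44): size=3
10. dequeue(): size=2
11. enqueue(79): size=3
12. enqueue(58): size=4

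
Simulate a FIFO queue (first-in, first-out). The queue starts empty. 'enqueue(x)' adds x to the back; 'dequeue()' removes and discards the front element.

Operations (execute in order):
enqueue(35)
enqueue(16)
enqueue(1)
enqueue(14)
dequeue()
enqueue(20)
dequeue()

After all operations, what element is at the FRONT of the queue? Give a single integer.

enqueue(35): queue = [35]
enqueue(16): queue = [35, 16]
enqueue(1): queue = [35, 16, 1]
enqueue(14): queue = [35, 16, 1, 14]
dequeue(): queue = [16, 1, 14]
enqueue(20): queue = [16, 1, 14, 20]
dequeue(): queue = [1, 14, 20]

Answer: 1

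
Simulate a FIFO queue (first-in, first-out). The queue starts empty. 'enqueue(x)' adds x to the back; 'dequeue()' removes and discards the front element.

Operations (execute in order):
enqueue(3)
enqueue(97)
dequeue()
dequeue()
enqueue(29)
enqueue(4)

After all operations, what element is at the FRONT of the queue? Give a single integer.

Answer: 29

Derivation:
enqueue(3): queue = [3]
enqueue(97): queue = [3, 97]
dequeue(): queue = [97]
dequeue(): queue = []
enqueue(29): queue = [29]
enqueue(4): queue = [29, 4]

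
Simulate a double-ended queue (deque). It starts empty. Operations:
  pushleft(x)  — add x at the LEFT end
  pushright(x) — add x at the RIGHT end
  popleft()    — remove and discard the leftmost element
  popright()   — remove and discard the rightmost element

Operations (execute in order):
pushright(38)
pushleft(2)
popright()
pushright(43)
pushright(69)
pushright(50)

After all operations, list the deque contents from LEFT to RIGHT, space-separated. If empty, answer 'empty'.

pushright(38): [38]
pushleft(2): [2, 38]
popright(): [2]
pushright(43): [2, 43]
pushright(69): [2, 43, 69]
pushright(50): [2, 43, 69, 50]

Answer: 2 43 69 50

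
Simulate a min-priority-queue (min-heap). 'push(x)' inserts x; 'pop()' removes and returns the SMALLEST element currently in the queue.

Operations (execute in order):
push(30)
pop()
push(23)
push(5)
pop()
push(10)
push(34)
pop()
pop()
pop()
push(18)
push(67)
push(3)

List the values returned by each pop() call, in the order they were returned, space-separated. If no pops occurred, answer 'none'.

push(30): heap contents = [30]
pop() → 30: heap contents = []
push(23): heap contents = [23]
push(5): heap contents = [5, 23]
pop() → 5: heap contents = [23]
push(10): heap contents = [10, 23]
push(34): heap contents = [10, 23, 34]
pop() → 10: heap contents = [23, 34]
pop() → 23: heap contents = [34]
pop() → 34: heap contents = []
push(18): heap contents = [18]
push(67): heap contents = [18, 67]
push(3): heap contents = [3, 18, 67]

Answer: 30 5 10 23 34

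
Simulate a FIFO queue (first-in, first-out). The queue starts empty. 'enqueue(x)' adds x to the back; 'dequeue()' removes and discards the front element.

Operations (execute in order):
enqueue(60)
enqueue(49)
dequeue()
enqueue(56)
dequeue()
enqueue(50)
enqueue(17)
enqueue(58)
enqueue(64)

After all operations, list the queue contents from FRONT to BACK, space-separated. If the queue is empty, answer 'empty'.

Answer: 56 50 17 58 64

Derivation:
enqueue(60): [60]
enqueue(49): [60, 49]
dequeue(): [49]
enqueue(56): [49, 56]
dequeue(): [56]
enqueue(50): [56, 50]
enqueue(17): [56, 50, 17]
enqueue(58): [56, 50, 17, 58]
enqueue(64): [56, 50, 17, 58, 64]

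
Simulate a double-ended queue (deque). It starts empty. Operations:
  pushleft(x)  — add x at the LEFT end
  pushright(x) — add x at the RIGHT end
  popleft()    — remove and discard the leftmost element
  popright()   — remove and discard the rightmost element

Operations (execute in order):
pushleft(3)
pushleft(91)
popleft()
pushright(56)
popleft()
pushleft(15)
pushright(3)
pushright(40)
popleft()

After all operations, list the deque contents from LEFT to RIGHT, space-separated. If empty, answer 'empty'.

pushleft(3): [3]
pushleft(91): [91, 3]
popleft(): [3]
pushright(56): [3, 56]
popleft(): [56]
pushleft(15): [15, 56]
pushright(3): [15, 56, 3]
pushright(40): [15, 56, 3, 40]
popleft(): [56, 3, 40]

Answer: 56 3 40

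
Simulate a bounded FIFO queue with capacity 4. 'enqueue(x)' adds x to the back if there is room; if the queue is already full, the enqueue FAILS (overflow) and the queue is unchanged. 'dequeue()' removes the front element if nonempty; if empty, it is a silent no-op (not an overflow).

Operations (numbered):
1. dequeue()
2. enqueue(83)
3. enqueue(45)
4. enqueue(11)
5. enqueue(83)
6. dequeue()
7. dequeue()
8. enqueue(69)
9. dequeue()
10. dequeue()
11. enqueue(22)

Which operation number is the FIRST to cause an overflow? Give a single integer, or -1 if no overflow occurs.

Answer: -1

Derivation:
1. dequeue(): empty, no-op, size=0
2. enqueue(83): size=1
3. enqueue(45): size=2
4. enqueue(11): size=3
5. enqueue(83): size=4
6. dequeue(): size=3
7. dequeue(): size=2
8. enqueue(69): size=3
9. dequeue(): size=2
10. dequeue(): size=1
11. enqueue(22): size=2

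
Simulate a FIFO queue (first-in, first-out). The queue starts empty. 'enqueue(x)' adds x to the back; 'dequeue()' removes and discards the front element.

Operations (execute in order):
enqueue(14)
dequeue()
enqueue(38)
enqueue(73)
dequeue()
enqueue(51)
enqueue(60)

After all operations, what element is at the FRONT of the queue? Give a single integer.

Answer: 73

Derivation:
enqueue(14): queue = [14]
dequeue(): queue = []
enqueue(38): queue = [38]
enqueue(73): queue = [38, 73]
dequeue(): queue = [73]
enqueue(51): queue = [73, 51]
enqueue(60): queue = [73, 51, 60]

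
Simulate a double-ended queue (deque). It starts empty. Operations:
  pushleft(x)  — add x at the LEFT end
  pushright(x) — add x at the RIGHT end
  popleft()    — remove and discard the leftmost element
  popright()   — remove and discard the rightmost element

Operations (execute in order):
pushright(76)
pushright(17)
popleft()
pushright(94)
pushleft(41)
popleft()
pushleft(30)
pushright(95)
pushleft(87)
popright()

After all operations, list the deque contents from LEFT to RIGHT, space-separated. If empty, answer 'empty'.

pushright(76): [76]
pushright(17): [76, 17]
popleft(): [17]
pushright(94): [17, 94]
pushleft(41): [41, 17, 94]
popleft(): [17, 94]
pushleft(30): [30, 17, 94]
pushright(95): [30, 17, 94, 95]
pushleft(87): [87, 30, 17, 94, 95]
popright(): [87, 30, 17, 94]

Answer: 87 30 17 94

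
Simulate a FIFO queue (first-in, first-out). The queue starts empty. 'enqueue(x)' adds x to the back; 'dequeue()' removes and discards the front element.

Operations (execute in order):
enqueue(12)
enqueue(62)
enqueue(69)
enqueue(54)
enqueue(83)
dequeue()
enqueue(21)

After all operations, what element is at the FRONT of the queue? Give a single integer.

Answer: 62

Derivation:
enqueue(12): queue = [12]
enqueue(62): queue = [12, 62]
enqueue(69): queue = [12, 62, 69]
enqueue(54): queue = [12, 62, 69, 54]
enqueue(83): queue = [12, 62, 69, 54, 83]
dequeue(): queue = [62, 69, 54, 83]
enqueue(21): queue = [62, 69, 54, 83, 21]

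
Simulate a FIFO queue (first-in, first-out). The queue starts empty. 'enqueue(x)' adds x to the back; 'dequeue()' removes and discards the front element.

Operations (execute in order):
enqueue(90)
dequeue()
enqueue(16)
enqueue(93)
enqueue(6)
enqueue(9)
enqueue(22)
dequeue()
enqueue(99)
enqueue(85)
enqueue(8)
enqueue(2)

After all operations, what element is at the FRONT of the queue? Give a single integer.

Answer: 93

Derivation:
enqueue(90): queue = [90]
dequeue(): queue = []
enqueue(16): queue = [16]
enqueue(93): queue = [16, 93]
enqueue(6): queue = [16, 93, 6]
enqueue(9): queue = [16, 93, 6, 9]
enqueue(22): queue = [16, 93, 6, 9, 22]
dequeue(): queue = [93, 6, 9, 22]
enqueue(99): queue = [93, 6, 9, 22, 99]
enqueue(85): queue = [93, 6, 9, 22, 99, 85]
enqueue(8): queue = [93, 6, 9, 22, 99, 85, 8]
enqueue(2): queue = [93, 6, 9, 22, 99, 85, 8, 2]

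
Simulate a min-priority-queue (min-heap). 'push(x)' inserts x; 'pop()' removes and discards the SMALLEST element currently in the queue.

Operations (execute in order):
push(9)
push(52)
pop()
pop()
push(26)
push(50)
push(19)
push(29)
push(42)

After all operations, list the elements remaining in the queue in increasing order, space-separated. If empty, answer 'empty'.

push(9): heap contents = [9]
push(52): heap contents = [9, 52]
pop() → 9: heap contents = [52]
pop() → 52: heap contents = []
push(26): heap contents = [26]
push(50): heap contents = [26, 50]
push(19): heap contents = [19, 26, 50]
push(29): heap contents = [19, 26, 29, 50]
push(42): heap contents = [19, 26, 29, 42, 50]

Answer: 19 26 29 42 50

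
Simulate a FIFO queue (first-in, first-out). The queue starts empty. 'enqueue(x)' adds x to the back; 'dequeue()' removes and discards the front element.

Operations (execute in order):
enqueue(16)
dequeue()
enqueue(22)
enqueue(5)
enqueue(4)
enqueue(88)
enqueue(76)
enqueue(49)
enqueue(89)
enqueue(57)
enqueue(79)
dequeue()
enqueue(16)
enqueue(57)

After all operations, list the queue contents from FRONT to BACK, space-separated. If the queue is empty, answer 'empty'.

Answer: 5 4 88 76 49 89 57 79 16 57

Derivation:
enqueue(16): [16]
dequeue(): []
enqueue(22): [22]
enqueue(5): [22, 5]
enqueue(4): [22, 5, 4]
enqueue(88): [22, 5, 4, 88]
enqueue(76): [22, 5, 4, 88, 76]
enqueue(49): [22, 5, 4, 88, 76, 49]
enqueue(89): [22, 5, 4, 88, 76, 49, 89]
enqueue(57): [22, 5, 4, 88, 76, 49, 89, 57]
enqueue(79): [22, 5, 4, 88, 76, 49, 89, 57, 79]
dequeue(): [5, 4, 88, 76, 49, 89, 57, 79]
enqueue(16): [5, 4, 88, 76, 49, 89, 57, 79, 16]
enqueue(57): [5, 4, 88, 76, 49, 89, 57, 79, 16, 57]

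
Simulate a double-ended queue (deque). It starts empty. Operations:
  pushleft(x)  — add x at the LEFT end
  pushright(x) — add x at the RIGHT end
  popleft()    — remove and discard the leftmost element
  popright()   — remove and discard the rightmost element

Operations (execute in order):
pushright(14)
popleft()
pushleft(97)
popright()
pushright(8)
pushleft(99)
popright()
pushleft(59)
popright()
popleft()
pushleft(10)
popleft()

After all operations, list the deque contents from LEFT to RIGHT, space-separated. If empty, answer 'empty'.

Answer: empty

Derivation:
pushright(14): [14]
popleft(): []
pushleft(97): [97]
popright(): []
pushright(8): [8]
pushleft(99): [99, 8]
popright(): [99]
pushleft(59): [59, 99]
popright(): [59]
popleft(): []
pushleft(10): [10]
popleft(): []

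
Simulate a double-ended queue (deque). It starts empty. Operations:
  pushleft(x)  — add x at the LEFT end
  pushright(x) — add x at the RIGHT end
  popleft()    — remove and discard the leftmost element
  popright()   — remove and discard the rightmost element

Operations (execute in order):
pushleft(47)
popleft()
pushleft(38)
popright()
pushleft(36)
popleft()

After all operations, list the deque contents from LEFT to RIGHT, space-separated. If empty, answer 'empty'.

Answer: empty

Derivation:
pushleft(47): [47]
popleft(): []
pushleft(38): [38]
popright(): []
pushleft(36): [36]
popleft(): []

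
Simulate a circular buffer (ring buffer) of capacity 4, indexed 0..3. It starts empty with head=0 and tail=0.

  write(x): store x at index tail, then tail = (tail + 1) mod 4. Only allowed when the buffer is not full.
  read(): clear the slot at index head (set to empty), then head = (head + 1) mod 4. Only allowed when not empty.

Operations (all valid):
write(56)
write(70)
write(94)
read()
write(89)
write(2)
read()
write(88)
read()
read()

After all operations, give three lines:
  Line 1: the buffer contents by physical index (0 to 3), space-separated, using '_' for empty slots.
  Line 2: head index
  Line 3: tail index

Answer: 2 88 _ _
0
2

Derivation:
write(56): buf=[56 _ _ _], head=0, tail=1, size=1
write(70): buf=[56 70 _ _], head=0, tail=2, size=2
write(94): buf=[56 70 94 _], head=0, tail=3, size=3
read(): buf=[_ 70 94 _], head=1, tail=3, size=2
write(89): buf=[_ 70 94 89], head=1, tail=0, size=3
write(2): buf=[2 70 94 89], head=1, tail=1, size=4
read(): buf=[2 _ 94 89], head=2, tail=1, size=3
write(88): buf=[2 88 94 89], head=2, tail=2, size=4
read(): buf=[2 88 _ 89], head=3, tail=2, size=3
read(): buf=[2 88 _ _], head=0, tail=2, size=2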